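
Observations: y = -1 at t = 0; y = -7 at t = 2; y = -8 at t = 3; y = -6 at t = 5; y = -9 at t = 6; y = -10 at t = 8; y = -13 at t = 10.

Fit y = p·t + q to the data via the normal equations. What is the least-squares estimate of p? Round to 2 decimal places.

XᵀX·[p, q]ᵀ = Xᵀy reads: 238·p + 34·q = -332;  34·p + 7·q = -54.
(Σt·t = 238, Σt = 34, Σ1 = 7, Σt·y = -332, Σy = -54.)
Δ = 238·7 − 34² = 510.
p = ((-332)·7 − 34·(-54))/510 = -244/255; q = (238·(-54) − 34·(-332))/510 = -46/15.

p = -0.96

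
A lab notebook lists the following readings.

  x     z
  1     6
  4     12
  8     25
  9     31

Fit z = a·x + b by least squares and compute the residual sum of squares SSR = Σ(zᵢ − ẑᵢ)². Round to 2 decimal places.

Sums needed: Σx·x = 162, Σx = 22, Σ1 = 4.
Right-hand side: Σx·z = 533, Σz = 74.
AᵀA·[a, b]ᵀ = Aᵀz becomes [[162, 22]; [22, 4]]·[a, b]ᵀ = [533, 74]ᵀ.
Determinant 162·4 − 22² = 164.
a = (533·4 − 22·74)/164 = 126/41; b = (162·74 − 22·533)/164 = 131/82.
Residuals: 109/82, -155/82, -97/82, 143/82; SSR = 401/41.

SSR = 9.78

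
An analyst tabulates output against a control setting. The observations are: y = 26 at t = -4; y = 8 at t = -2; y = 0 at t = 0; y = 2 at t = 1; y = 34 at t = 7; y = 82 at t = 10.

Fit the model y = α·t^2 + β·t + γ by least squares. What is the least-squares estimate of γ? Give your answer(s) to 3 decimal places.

γ = 0.716

AᵀA·[α, β, γ]ᵀ = Aᵀy reads: 12674·α + 1272·β + 170·γ = 10316;  1272·α + 170·β + 12·γ = 940;  170·α + 12·β + 6·γ = 152.
Solving the 3×3 system (Gaussian elimination) gives α = 106729/104455, β = -226288/104455, γ = 74781/104455.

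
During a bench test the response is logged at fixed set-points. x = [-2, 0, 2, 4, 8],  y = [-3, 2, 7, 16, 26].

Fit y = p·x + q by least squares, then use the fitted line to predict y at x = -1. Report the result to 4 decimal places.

ŷ = -0.5541

Forming MᵀM = [[88, 12]; [12, 5]] and Mᵀy = [292, 48]ᵀ gives MᵀM·[p, q]ᵀ = Mᵀy.
Δ = 88·5 − 12² = 296.
p = (292·5 − 12·48)/296 = 221/74; q = (88·48 − 12·292)/296 = 90/37.
At x = -1: ŷ = (221/74)·(-1) + (90/37)·(1) = -41/74.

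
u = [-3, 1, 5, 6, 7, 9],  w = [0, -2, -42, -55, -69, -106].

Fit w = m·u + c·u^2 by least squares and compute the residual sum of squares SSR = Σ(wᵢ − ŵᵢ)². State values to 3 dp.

SSR = 11.525

The normal equations are: 201·m + 1387·c = -1979;  1387·m + 10965·c = -14999.
det = 201·10965 − 1387² = 280196.
m = ((-1979)·10965 − 1387·(-14999))/280196 = -448061/140098; c = (201·(-14999) − 1387·(-1979))/280196 = -134963/140098.
Residuals: -64758/70049, 151414/70049, -134868/70049, -79178/70049, 5918/10007, 57082/70049; SSR = 807332/70049.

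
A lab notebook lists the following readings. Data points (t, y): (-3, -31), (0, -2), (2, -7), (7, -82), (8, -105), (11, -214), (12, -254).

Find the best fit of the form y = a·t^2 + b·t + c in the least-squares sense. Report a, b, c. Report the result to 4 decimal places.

a = -1.9939, b = 2.9782, c = -3.6530

From the data, Σt^2·t^2 = 41971, Σt^2·t = 3895, Σt^2 = 391, Σt·t = 391, Σt = 37, Σ1 = 7.
Moment sums: Σt^2·y = -73515, Σt·y = -6737, Σy = -695.
So AᵀA·[a, b, c]ᵀ = Aᵀy: [[41971, 3895, 391]; [3895, 391, 37]; [391, 37, 7]]·[a, b, c]ᵀ = [-73515, -6737, -695]ᵀ.
Row-reducing yields a = -32762/16431, b = 48934/16431, c = -60023/16431.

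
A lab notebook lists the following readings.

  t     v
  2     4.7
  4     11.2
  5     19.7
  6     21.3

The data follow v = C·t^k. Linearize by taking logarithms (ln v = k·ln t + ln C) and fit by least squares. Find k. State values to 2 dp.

k = 1.43

Let Y = ln v. Fitting Y = k·ln t + ln C by least squares:
AᵀA = [[8.2030, 5.4806]; [5.4806, 4]], rhs = [14.6994, 10.0028]ᵀ  (here Σln t = 5.4806, Σ(ln t)² = 8.2030, Σln v = 10.0028, Σln t·ln v = 14.6994).
Solving (det = 2.7744): k = 1.43310, ln C = 0.53712.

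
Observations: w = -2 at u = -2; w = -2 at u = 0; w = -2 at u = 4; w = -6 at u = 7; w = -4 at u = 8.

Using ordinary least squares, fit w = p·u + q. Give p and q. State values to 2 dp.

MᵀM·[p, q]ᵀ = Mᵀw reads: 133·p + 17·q = -78;  17·p + 5·q = -16.
(Σu·u = 133, Σu = 17, Σ1 = 5, Σu·w = -78, Σw = -16.)
Eliminating q: 5·(row 1) − 17·(row 2) gives 376·p = 5·(-78) − 17·(-16) = -118, so p = -59/188.
Then q = ((-16) − 17·(-59/188))/5 = -401/188.

p = -0.31, q = -2.13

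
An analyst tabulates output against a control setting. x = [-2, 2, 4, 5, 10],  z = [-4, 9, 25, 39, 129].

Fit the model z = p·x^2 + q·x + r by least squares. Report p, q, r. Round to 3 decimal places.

p = 1.007, q = 3.016, r = -1.860

Forming MᵀM = [[10913, 1189, 149]; [1189, 149, 19]; [149, 19, 5]] and Mᵀz = [14295, 1611, 198]ᵀ gives MᵀM·[p, q, r]ᵀ = Mᵀz.
Row-reducing yields p = 30547/30342, q = 30499/10114, r = -2171/1167.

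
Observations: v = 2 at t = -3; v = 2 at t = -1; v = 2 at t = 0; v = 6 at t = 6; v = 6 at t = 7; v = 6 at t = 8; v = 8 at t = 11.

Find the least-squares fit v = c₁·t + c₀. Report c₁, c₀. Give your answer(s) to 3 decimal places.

c₁ = 0.464, c₀ = 2.714

Forming XᵀX = [[280, 28]; [28, 7]] and Xᵀv = [206, 32]ᵀ gives XᵀX·[c₁, c₀]ᵀ = Xᵀv.
Determinant 280·7 − 28² = 1176.
c₁ = (206·7 − 28·32)/1176 = 13/28; c₀ = (280·32 − 28·206)/1176 = 19/7.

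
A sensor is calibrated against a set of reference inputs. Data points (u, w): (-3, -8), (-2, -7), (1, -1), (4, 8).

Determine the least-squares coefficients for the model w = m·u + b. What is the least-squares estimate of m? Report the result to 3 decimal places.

m = 2.300

With design matrix X, XᵀX = [[30, 0]; [0, 4]] and Xᵀw = [69, -8]ᵀ.
Eliminating b: 4·(row 1) − 0·(row 2) gives 120·m = 4·69 − 0·(-8) = 276, so m = 23/10.
Then b = ((-8) − 0·(23/10))/4 = -2.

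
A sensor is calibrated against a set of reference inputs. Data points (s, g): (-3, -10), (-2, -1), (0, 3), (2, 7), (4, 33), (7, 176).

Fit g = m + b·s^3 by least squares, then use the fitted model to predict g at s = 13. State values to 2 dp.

Normal-equation sums: Σ1 = 6, Σs^3 = 380, Σs^3·s^3 = 122602.
For Aᵀg: Σg = 208, Σs^3·g = 62814.
Normal equations: [[6, 380]; [380, 122602]]·[m, b]ᵀ = [208, 62814]ᵀ.
Δ = 6·122602 − 380² = 591212.
m = (208·122602 − 380·62814)/591212 = 407974/147803; b = (6·62814 − 380·208)/591212 = 74461/147803.
At s = 13: ĝ = (407974/147803)·(1) + (74461/147803)·(2197) = 163998791/147803.

ĝ = 1109.58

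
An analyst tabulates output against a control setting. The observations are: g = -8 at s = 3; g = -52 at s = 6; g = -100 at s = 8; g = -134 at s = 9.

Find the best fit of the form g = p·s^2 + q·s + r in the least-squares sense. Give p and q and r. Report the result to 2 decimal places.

p = -2.17, q = 5.17, r = -4.17

Setting ∂/∂p … = 0 gives: 12034·p + 1484·q + 190·r = -19198;  1484·p + 190·q + 26·r = -2342;  190·p + 26·q + 4·r = -294.
Inverting the 3×3 Gram matrix, [p, q, r]ᵀ = [-13/6, 31/6, -25/6]ᵀ.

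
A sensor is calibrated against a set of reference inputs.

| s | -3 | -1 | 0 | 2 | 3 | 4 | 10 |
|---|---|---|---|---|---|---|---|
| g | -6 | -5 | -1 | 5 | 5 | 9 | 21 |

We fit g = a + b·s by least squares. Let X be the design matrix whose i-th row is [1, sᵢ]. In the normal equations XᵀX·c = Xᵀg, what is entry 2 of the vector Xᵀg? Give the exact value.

294

Entry 2 ↔ basis s, so (Xᵀg)_{2} = Σᵢ (s)·gᵢ = (-3)·(-6) + (-1)·(-5) + (0)·(-1) + (2)·(5) + (3)·(5) + (4)·(9) + (10)·(21) = 294.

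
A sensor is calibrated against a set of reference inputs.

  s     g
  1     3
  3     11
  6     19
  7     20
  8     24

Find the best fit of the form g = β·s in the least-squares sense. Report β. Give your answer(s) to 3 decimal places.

β = 3.031

AᵀA·[β]ᵀ = Aᵀg reads: 159·β = 482.
(Σs·s = 159, Σs·g = 482.)
β = 482/159 = 3.03145.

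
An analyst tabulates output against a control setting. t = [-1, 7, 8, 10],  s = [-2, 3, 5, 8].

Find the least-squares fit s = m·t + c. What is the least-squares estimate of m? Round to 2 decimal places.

m = 0.84

Forming MᵀM = [[214, 24]; [24, 4]] and Mᵀs = [143, 14]ᵀ gives MᵀM·[m, c]ᵀ = Mᵀs.
Δ = 214·4 − 24² = 280.
m = (143·4 − 24·14)/280 = 59/70; c = (214·14 − 24·143)/280 = -109/70.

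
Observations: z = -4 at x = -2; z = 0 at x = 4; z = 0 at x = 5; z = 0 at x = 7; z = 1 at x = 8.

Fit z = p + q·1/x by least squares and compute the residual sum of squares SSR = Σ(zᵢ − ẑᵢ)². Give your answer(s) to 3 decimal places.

Setting ∂/∂p … = 0 gives: 5·p + (61/280)·q = -3;  (61/280)·p + (30461/78400)·q = 17/8.
(Σ1 = 5, Σ1/x = 61/280, Σ1/x·1/x = 30461/78400, Σz = -3, Σ1/x·z = 17/8.)
Determinant 5·(30461/78400) − (61/280)² = 18573/9800.
p = ((-3)·(30461/78400) − (61/280)·(17/8))/(18573/9800) = -63839/74292; q = (5·(17/8) − (61/280)·(-3))/(18573/9800) = 110530/18573.
Residuals: -12269/74292, -46691/74292, -8195/24764, 679/74292, 13811/12382; SSR = 65971/37146.

SSR = 1.776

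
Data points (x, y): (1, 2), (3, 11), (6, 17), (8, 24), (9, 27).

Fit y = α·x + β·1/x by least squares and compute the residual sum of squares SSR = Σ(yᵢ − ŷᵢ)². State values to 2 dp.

From the data, Σx·x = 191, Σx·1/x = 5, Σ1/x·1/x = 6049/5184.
Right-hand side: Σx·y = 572, Σ1/x·y = 29/2.
Normal equations: [[191, 5]; [5, 6049/5184]]·[α, β]ᵀ = [572, 29/2]ᵀ.
Δ = 191·(6049/5184) − 5² = 1025759/5184.
α = (572·(6049/5184) − 5·(29/2))/(1025759/5184) = 3084188/1025759; β = (191·(29/2) − 5·572)/(1025759/5184) = -469152/1025759.
Residuals: -18178/33089, 2187169/1025759, -989033/1025759, 3356/1025759, -10071/1025759; SSR = 5926889/1025759.

SSR = 5.78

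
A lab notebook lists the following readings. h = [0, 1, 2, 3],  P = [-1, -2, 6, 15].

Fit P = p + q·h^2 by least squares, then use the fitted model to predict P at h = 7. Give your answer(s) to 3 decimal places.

XᵀX·[p, q]ᵀ = XᵀP reads: 4·p + 14·q = 18;  14·p + 98·q = 157.
(Σ1 = 4, Σh^2 = 14, Σh^2·h^2 = 98, ΣP = 18, Σh^2·P = 157.)
det = 4·98 − 14² = 196.
p = (18·98 − 14·157)/196 = -31/14; q = (4·157 − 14·18)/196 = 94/49.
At h = 7: P̂ = (-31/14)·(1) + (94/49)·(49) = 1285/14.

P̂ = 91.786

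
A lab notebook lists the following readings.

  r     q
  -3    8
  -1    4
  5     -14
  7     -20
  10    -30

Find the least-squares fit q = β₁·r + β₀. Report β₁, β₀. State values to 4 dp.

From the data, Σr·r = 184, Σr = 18, Σ1 = 5.
And Σr·q = -538, Σq = -52.
Normal equations: [[184, 18]; [18, 5]]·[β₁, β₀]ᵀ = [-538, -52]ᵀ.
Determinant 184·5 − 18² = 596.
β₁ = ((-538)·5 − 18·(-52))/596 = -877/298; β₀ = (184·(-52) − 18·(-538))/596 = 29/149.

β₁ = -2.9430, β₀ = 0.1946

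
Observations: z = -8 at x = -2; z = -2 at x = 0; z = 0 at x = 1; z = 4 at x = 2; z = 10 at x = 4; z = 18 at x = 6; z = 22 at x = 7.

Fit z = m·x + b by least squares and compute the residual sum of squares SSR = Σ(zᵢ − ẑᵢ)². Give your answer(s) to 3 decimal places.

Forming AᵀA = [[110, 18]; [18, 7]] and Aᵀz = [326, 44]ᵀ gives AᵀA·[m, b]ᵀ = Aᵀz.
Δ = 110·7 − 18² = 446.
m = (326·7 − 18·44)/446 = 745/223; b = (110·44 − 18·326)/446 = -514/223.
Residuals: 220/223, 68/223, -231/223, -84/223, -236/223, 58/223, 205/223; SSR = 962/223.

SSR = 4.314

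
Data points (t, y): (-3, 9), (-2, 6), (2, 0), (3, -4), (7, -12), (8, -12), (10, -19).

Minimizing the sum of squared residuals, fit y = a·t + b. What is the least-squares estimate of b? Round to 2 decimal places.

b = 2.75

The normal equations are: 239·a + 25·b = -421;  25·a + 7·b = -32.
Δ = 239·7 − 25² = 1048.
a = ((-421)·7 − 25·(-32))/1048 = -2147/1048; b = (239·(-32) − 25·(-421))/1048 = 2877/1048.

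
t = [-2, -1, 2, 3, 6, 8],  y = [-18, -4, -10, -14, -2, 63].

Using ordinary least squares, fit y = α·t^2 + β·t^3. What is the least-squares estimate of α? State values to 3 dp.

The normal system XᵀX·[α, β]ᵀ = Xᵀy is [[5506, 40786]; [40786, 309658]]·[α, β]ᵀ = [3718, 31514]ᵀ.
det = 5506·309658 − 40786² = 41479152.
α = (3718·309658 − 40786·31514)/41479152 = -16752695/5184894; β = (5506·31514 − 40786·3718)/41479152 = 2734217/5184894.

α = -3.231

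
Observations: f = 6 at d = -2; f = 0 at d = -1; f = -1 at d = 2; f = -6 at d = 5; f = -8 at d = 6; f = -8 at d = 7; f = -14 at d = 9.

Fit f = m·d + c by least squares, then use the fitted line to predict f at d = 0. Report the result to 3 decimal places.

f̂ = 1.276

From the data, Σd·d = 200, Σd = 26, Σ1 = 7.
And Σd·f = -274, Σf = -31.
Eliminating c: 7·(row 1) − 26·(row 2) gives 724·m = 7·(-274) − 26·(-31) = -1112, so m = -278/181.
Then c = ((-31) − 26·(-278/181))/7 = 231/181.
At d = 0: f̂ = (-278/181)·(0) + (231/181)·(1) = 231/181.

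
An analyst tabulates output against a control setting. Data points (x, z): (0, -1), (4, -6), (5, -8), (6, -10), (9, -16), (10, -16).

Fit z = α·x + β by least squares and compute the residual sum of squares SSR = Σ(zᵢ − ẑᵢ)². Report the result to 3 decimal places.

SSR = 2.750

Forming MᵀM = [[258, 34]; [34, 6]] and Mᵀz = [-428, -57]ᵀ gives MᵀM·[α, β]ᵀ = Mᵀz.
Δ = 258·6 − 34² = 392.
α = ((-428)·6 − 34·(-57))/392 = -45/28; β = (258·(-57) − 34·(-428))/392 = -11/28.
Residuals: -17/28, 23/28, 3/7, 1/28, -8/7, 13/28; SSR = 11/4.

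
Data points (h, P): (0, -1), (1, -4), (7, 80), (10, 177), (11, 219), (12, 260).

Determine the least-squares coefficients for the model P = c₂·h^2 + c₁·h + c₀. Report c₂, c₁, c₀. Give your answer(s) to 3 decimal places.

c₂ = 2.041, c₁ = -2.509, c₀ = -2.171

Entries of XᵀX: Σh^2·h^2 = 47779, Σh^2·h = 4403, Σh^2 = 415, Σh·h = 415, Σh = 41, Σ1 = 6.
And Σh^2·P = 85555, Σh·P = 7855, ΣP = 731.
Normal equations: [[47779, 4403, 415]; [4403, 415, 41]; [415, 41, 6]]·[c₂, c₁, c₀]ᵀ = [85555, 7855, 731]ᵀ.
Solving the 3×3 system (Gaussian elimination) gives c₂ = 354817/173868, c₁ = -436271/173868, c₀ = -62901/28978.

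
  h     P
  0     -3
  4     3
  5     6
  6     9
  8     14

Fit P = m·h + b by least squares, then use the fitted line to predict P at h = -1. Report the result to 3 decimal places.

P̂ = -6.068

Forming XᵀX = [[141, 23]; [23, 5]] and XᵀP = [208, 29]ᵀ gives XᵀX·[m, b]ᵀ = XᵀP.
Eliminating b: 5·(row 1) − 23·(row 2) gives 176·m = 5·208 − 23·29 = 373, so m = 373/176.
Then b = (29 − 23·(373/176))/5 = -695/176.
At h = -1: P̂ = (373/176)·(-1) + (-695/176)·(1) = -267/44.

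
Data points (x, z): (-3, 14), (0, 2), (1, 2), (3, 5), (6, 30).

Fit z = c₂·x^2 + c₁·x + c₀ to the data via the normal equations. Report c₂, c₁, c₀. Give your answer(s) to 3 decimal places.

c₂ = 0.998, c₁ = -1.305, c₀ = 1.444

The normal system AᵀA·[c₂, c₁, c₀]ᵀ = Aᵀz is [[1459, 217, 55]; [217, 55, 7]; [55, 7, 5]]·[c₂, c₁, c₀]ᵀ = [1253, 155, 53]ᵀ.
Solving the 3×3 system (Gaussian elimination) gives c₂ = 2635/2639, c₁ = -492/377, c₀ = 3810/2639.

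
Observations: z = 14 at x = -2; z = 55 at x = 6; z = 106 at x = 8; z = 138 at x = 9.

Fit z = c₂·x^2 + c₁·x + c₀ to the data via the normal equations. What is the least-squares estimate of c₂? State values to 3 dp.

Compute the Gram sums: Σx^2·x^2 = 11969, Σx^2·x = 1449, Σx^2 = 185, Σx·x = 185, Σx = 21, Σ1 = 4.
And Σx^2·z = 19998, Σx·z = 2392, Σz = 313.
AᵀA·[c₂, c₁, c₀]ᵀ = Aᵀz becomes [[11969, 1449, 185]; [1449, 185, 21]; [185, 21, 4]]·[c₂, c₁, c₀]ᵀ = [19998, 2392, 313]ᵀ.
Solving the 3×3 system (Gaussian elimination) gives c₂ = 8467/4132, c₁ = -165439/53716, c₀ = -4738/13429.

c₂ = 2.049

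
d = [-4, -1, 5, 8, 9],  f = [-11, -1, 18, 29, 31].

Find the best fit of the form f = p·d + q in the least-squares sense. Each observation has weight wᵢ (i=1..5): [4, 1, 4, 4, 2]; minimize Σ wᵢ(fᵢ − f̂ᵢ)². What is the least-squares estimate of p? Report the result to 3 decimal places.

With design matrix M, MᵀWM = [[583, 53]; [53, 15]] and MᵀWf = [2023, 205]ᵀ.
Determinant 583·15 − 53² = 5936.
p = (2023·15 − 53·205)/5936 = 2435/742; q = (583·205 − 53·2023)/5936 = 29/14.

p = 3.282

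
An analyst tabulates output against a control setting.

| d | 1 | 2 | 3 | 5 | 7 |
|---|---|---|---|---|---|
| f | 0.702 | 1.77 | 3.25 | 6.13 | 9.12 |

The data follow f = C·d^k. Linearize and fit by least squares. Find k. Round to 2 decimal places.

Let Y = ln f. Fitting Y = k·ln d + ln C by least squares:
Σln d = 5.3471, Σ(ln d)² = 8.0643, Σln f = 5.4195, Σln d·ln f = 8.9103.
Equations: 8.0643·k + 5.3471·ln C = 8.9103;  5.3471·k + 5·ln C = 5.4195.
Solving (det = 11.7297): k = 1.32763, ln C = -0.33590.

k = 1.33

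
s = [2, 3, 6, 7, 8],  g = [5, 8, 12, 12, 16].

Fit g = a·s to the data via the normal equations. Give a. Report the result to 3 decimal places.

a = 1.963

The normal system XᵀX·[a]ᵀ = Xᵀg is [[162]]·[a]ᵀ = [318]ᵀ.
a = 318/162 = 1.96296.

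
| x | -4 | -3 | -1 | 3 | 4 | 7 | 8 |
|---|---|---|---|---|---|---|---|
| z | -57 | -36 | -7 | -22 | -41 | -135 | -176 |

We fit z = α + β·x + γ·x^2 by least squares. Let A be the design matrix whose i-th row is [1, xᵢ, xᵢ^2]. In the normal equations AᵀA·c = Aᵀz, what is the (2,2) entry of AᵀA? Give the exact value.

164

Row 2 ↔ basis x, column 2 ↔ basis x, so (AᵀA)_{2,2} = Σᵢ (x)·(x) = (-4)·(-4) + (-3)·(-3) + (-1)·(-1) + (3)·(3) + (4)·(4) + (7)·(7) + (8)·(8) = 164.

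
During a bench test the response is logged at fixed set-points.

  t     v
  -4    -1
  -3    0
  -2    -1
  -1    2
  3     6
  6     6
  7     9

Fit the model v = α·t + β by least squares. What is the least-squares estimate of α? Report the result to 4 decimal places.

From the data, Σt·t = 124, Σt = 6, Σ1 = 7.
Right-hand side: Σt·v = 121, Σv = 21.
MᵀM·[α, β]ᵀ = Mᵀv becomes [[124, 6]; [6, 7]]·[α, β]ᵀ = [121, 21]ᵀ.
Determinant 124·7 − 6² = 832.
α = (121·7 − 6·21)/832 = 721/832; β = (124·21 − 6·121)/832 = 939/416.

α = 0.8666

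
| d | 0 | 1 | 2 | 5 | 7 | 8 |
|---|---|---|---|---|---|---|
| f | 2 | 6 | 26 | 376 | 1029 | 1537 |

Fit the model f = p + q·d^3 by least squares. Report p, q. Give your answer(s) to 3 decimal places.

The normal equations are: 6·p + 989·q = 2976;  989·p + 395483·q = 1187105.
Determinant 6·395483 − 989² = 1394777.
p = (2976·395483 − 989·1187105)/1394777 = 2910563/1394777; q = (6·1187105 − 989·2976)/1394777 = 4179366/1394777.

p = 2.087, q = 2.996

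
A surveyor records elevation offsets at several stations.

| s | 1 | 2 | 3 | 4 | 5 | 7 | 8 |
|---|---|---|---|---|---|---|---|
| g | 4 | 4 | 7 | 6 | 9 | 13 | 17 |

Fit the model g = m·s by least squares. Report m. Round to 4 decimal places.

Normal-equation sums: Σs·s = 168.
Moment sums: Σs·g = 329.
m = 329/168 = 1.95833.

m = 1.9583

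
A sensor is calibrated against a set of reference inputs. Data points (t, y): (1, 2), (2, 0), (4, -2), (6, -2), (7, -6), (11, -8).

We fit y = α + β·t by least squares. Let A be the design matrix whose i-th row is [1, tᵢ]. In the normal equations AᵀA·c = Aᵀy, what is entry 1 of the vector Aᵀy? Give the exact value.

-16

Entry 1 ↔ basis 1, so (Aᵀy)_{1} = Σᵢ yᵢ = (1)·(2) + (1)·(0) + (1)·(-2) + (1)·(-2) + (1)·(-6) + (1)·(-8) = -16.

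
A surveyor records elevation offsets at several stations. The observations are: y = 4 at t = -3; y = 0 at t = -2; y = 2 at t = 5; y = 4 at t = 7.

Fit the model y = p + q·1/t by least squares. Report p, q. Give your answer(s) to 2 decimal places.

p = 2.79, q = 2.39

With design matrix X, XᵀX = [[4, -103/210]; [-103/210, 18589/44100]] and Xᵀy = [10, -38/105]ᵀ.
det = 4·(18589/44100) − (-103/210)² = 7083/4900.
p = (10·(18589/44100) − (-103/210)·(-38/105))/(7083/4900) = 59354/21249; q = (4·(-38/105) − (-103/210)·10)/(7083/4900) = 16940/7083.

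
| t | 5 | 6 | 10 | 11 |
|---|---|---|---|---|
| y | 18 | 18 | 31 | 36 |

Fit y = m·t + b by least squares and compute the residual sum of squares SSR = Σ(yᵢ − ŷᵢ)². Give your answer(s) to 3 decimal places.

SSR = 6.596

The normal system XᵀX·[m, b]ᵀ = Xᵀy is [[282, 32]; [32, 4]]·[m, b]ᵀ = [904, 103]ᵀ.
Eliminating b: 4·(row 1) − 32·(row 2) gives 104·m = 4·904 − 32·103 = 320, so m = 40/13.
Then b = (103 − 32·(40/13))/4 = 59/52.
Residuals: 77/52, -83/52, -47/52, 53/52; SSR = 343/52.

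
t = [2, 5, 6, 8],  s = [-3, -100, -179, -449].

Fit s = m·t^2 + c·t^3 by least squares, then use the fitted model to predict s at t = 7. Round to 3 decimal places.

ŝ = -294.023

With design matrix X, XᵀX = [[6033, 43701]; [43701, 324489]] and Xᵀs = [-37692, -281076]ᵀ.
Δ = 6033·324489 − 43701² = 47864736.
m = ((-37692)·324489 − 43701·(-281076))/47864736 = 731429/664788; c = (6033·(-281076) − 43701·(-37692))/47864736 = -674353/664788.
At t = 7: ŝ = (731429/664788)·(49) + (-674353/664788)·(343) = -97731529/332394.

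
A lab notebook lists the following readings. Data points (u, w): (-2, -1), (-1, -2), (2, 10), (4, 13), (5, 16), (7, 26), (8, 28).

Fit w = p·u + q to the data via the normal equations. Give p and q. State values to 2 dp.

Setting ∂/∂p … = 0 gives: 163·p + 23·q = 562;  23·p + 7·q = 90.
(Σu·u = 163, Σu = 23, Σ1 = 7, Σu·w = 562, Σw = 90.)
Δ = 163·7 − 23² = 612.
p = (562·7 − 23·90)/612 = 466/153; q = (163·90 − 23·562)/612 = 436/153.

p = 3.05, q = 2.85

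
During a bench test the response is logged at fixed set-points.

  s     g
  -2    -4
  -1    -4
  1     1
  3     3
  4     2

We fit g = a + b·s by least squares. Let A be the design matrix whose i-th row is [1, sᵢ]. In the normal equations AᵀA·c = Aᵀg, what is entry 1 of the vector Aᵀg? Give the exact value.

-2

Entry 1 ↔ basis 1, so (Aᵀg)_{1} = Σᵢ gᵢ = (1)·(-4) + (1)·(-4) + (1)·(1) + (1)·(3) + (1)·(2) = -2.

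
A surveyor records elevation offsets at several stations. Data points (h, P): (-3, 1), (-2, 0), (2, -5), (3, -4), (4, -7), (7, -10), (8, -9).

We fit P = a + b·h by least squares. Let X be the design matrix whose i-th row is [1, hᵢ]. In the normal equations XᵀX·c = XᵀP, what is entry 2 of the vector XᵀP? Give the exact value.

Entry 2 ↔ basis h, so (XᵀP)_{2} = Σᵢ (h)·Pᵢ = (-3)·(1) + (-2)·(0) + (2)·(-5) + (3)·(-4) + (4)·(-7) + (7)·(-10) + (8)·(-9) = -195.

-195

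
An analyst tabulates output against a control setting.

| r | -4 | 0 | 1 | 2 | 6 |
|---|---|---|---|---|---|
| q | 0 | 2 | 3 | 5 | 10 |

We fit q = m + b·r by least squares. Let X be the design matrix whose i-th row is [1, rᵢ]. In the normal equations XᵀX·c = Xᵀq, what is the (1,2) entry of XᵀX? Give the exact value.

5

Row 1 ↔ basis 1, column 2 ↔ basis r, so (XᵀX)_{1,2} = Σᵢ r = (1)·(-4) + (1)·(0) + (1)·(1) + (1)·(2) + (1)·(6) = 5.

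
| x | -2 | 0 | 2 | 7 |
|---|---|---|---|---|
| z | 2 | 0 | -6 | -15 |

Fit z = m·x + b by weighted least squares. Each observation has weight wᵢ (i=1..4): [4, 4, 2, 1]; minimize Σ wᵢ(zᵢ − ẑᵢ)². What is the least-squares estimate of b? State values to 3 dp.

From the data, Σwᵢ·x·x = 73, Σwᵢ·x = 3, Σwᵢ·1 = 11.
Right-hand side: Σwᵢ·x·z = -145, Σwᵢ·z = -19.
Eliminating b: 11·(row 1) − 3·(row 2) gives 794·m = 11·(-145) − 3·(-19) = -1538, so m = -769/397.
Then b = ((-19) − 3·(-769/397))/11 = -476/397.

b = -1.199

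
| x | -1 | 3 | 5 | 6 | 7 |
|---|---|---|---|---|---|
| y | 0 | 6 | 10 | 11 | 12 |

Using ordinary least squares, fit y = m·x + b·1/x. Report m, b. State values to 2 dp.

m = 1.88, b = -1.55

The normal system AᵀA·[m, b]ᵀ = Aᵀy is [[120, 5]; [5, 52889/44100]]·[m, b]ᵀ = [218, 317/42]ᵀ.
Eliminating b: (52889/44100)·(row 1) − 5·(row 2) gives (87403/735)·m = (52889/44100)·218 − 5·(317/42) = 2466388/11025, so m = 2466388/1311045.
Then b = ((317/42) − 5·(2466388/1311045))/(52889/44100) = -135450/87403.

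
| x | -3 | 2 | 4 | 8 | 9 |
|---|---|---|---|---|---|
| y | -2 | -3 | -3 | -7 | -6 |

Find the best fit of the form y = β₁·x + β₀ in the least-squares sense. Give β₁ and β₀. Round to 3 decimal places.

Forming AᵀA = [[174, 20]; [20, 5]] and Aᵀy = [-122, -21]ᵀ gives AᵀA·[β₁, β₀]ᵀ = Aᵀy.
Eliminating β₀: 5·(row 1) − 20·(row 2) gives 470·β₁ = 5·(-122) − 20·(-21) = -190, so β₁ = -19/47.
Then β₀ = ((-21) − 20·(-19/47))/5 = -607/235.

β₁ = -0.404, β₀ = -2.583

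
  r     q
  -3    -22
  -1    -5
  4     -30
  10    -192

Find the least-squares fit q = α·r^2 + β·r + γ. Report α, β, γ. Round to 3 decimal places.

Normal-equation sums: Σr^2·r^2 = 10338, Σr^2·r = 1036, Σr^2 = 126, Σr·r = 126, Σr = 10, Σ1 = 4.
Moment sums: Σr^2·q = -19883, Σr·q = -1969, Σq = -249.
Normal equations: [[10338, 1036, 126]; [1036, 126, 10]; [126, 10, 4]]·[α, β, γ]ᵀ = [-19883, -1969, -249]ᵀ.
Solving the 3×3 system (Gaussian elimination) gives α = -245163/123428, β = 104621/123428, γ = -222311/123428.

α = -1.986, β = 0.848, γ = -1.801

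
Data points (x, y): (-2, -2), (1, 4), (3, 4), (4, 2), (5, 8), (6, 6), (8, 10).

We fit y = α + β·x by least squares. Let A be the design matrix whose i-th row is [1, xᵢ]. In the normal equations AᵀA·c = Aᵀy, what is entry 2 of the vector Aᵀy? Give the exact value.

184

Entry 2 ↔ basis x, so (Aᵀy)_{2} = Σᵢ (x)·yᵢ = (-2)·(-2) + (1)·(4) + (3)·(4) + (4)·(2) + (5)·(8) + (6)·(6) + (8)·(10) = 184.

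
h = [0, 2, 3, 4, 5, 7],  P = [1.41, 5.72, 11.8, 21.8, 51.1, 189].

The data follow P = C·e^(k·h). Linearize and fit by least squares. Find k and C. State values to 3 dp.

Taking logs, ln P = k·h + ln C, so regress ln P on h.
Σh = 21.0000, Σ(h)² = 103.0000, Σln P = 16.8131, Σh·ln P = 79.5810.
Equations: 103.0000·k + 21.0000·ln C = 79.5810;  21.0000·k + 6·ln C = 16.8131.
Slope k = (n·Σh·ln P − Σh·Σln P)/(n·Σ(h)² − (Σh)²) = (6·79.5810 − 21.0000·16.8131)/177.0000 = 0.70289; ln C = (Σln P − k·Σh)/n = 0.34208, so C = exp(0.34208) = 1.40787.

k = 0.703, C = 1.408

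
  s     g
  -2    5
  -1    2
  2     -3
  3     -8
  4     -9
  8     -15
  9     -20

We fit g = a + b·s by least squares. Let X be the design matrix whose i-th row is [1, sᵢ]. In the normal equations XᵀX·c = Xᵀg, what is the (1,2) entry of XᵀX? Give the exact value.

23

Row 1 ↔ basis 1, column 2 ↔ basis s, so (XᵀX)_{1,2} = Σᵢ s = (1)·(-2) + (1)·(-1) + (1)·(2) + (1)·(3) + (1)·(4) + (1)·(8) + (1)·(9) = 23.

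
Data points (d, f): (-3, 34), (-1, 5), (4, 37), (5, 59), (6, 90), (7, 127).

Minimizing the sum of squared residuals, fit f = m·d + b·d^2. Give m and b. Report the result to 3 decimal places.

m = -2.606, b = 2.944

AᵀA·[m, b]ᵀ = Aᵀf reads: 136·m + 720·b = 1765;  720·m + 4660·b = 11841.
(Σd·d = 136, Σd·d^2 = 720, Σd^2·d^2 = 4660, Σd·f = 1765, Σd^2·f = 11841.)
det = 136·4660 − 720² = 115360.
m = (1765·4660 − 720·11841)/115360 = -15031/5768; b = (136·11841 − 720·1765)/115360 = 42447/14420.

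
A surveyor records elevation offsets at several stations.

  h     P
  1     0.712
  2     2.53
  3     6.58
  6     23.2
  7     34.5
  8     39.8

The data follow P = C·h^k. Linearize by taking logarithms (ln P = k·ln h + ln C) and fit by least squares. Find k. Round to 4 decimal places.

k = 1.9684

With ln Pᵢ as the transformed response and ln hᵢ as the regressor:
Σln h = 7.6089, Σ(ln h)² = 13.0084, Σln P = 12.8416, Σln h·ln P = 22.8976.
Normal system: [[13.0084, 7.6089]; [7.6089, 6]]·[k, ln C]ᵀ = [22.8976, 12.8416]ᵀ.
Δ = 13.0084·6 − (7.6089)² = 20.1558; k = (22.8976·6 − 7.6089·12.8416)/20.1558 = 1.96845, ln C = (13.0084·12.8416 − 7.6089·22.8976)/20.1558 = -0.35602.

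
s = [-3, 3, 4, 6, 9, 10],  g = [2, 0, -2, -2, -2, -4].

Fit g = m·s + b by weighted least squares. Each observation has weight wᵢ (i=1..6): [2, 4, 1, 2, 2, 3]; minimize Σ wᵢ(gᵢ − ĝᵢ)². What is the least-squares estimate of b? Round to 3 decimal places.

Normal-equation sums: Σwᵢ·s·s = 604, Σwᵢ·s = 70, Σwᵢ·1 = 14.
Right-hand side: Σwᵢ·s·g = -200, Σwᵢ·g = -18.
Eliminating b: 14·(row 1) − 70·(row 2) gives 3556·m = 14·(-200) − 70·(-18) = -1540, so m = -55/127.
Then b = ((-18) − 70·(-55/127))/14 = 782/889.

b = 0.880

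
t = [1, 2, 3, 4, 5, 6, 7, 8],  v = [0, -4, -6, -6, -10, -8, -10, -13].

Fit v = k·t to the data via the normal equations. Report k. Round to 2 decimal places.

With design matrix M, MᵀM = [[204]] and Mᵀv = [-322]ᵀ.
k = (-322)/204 = -1.57843.

k = -1.58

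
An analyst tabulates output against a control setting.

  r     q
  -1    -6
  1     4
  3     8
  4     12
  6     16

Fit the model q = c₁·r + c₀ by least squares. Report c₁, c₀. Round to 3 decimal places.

c₁ = 3.068, c₀ = -1.178

Setting ∂/∂c₁ … = 0 gives: 63·c₁ + 13·c₀ = 178;  13·c₁ + 5·c₀ = 34.
(Σr·r = 63, Σr = 13, Σ1 = 5, Σr·q = 178, Σq = 34.)
Eliminating c₀: 5·(row 1) − 13·(row 2) gives 146·c₁ = 5·178 − 13·34 = 448, so c₁ = 224/73.
Then c₀ = (34 − 13·(224/73))/5 = -86/73.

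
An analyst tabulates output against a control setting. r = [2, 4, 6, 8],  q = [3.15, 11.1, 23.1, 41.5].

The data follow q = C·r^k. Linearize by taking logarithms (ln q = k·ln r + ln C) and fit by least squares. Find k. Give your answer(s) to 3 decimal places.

k = 1.848

Linearized form: ln q = k·ln r + ln C. From the 4 transformed points,
Σln r = 5.9506, Σ(ln r)² = 9.9367, Σln q = 10.4199, Σln r·ln q = 17.5052.
Equations: 9.9367·k + 5.9506·ln C = 17.5052;  5.9506·k + 4·ln C = 10.4199.
Slope k = (n·Σln r·ln q − Σln r·Σln q)/(n·Σ(ln r)² − (Σln r)²) = (4·17.5052 − 5.9506·10.4199)/4.3368 = 1.84836; ln C = (Σln q − k·Σln r)/n = -0.14476.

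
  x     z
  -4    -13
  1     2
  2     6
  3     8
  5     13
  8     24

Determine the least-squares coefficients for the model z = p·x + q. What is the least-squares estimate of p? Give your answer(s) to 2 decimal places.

From the data, Σx·x = 119, Σx = 15, Σ1 = 6.
Moment sums: Σx·z = 347, Σz = 40.
MᵀM·[p, q]ᵀ = Mᵀz becomes [[119, 15]; [15, 6]]·[p, q]ᵀ = [347, 40]ᵀ.
Eliminating q: 6·(row 1) − 15·(row 2) gives 489·p = 6·347 − 15·40 = 1482, so p = 494/163.
Then q = (40 − 15·(494/163))/6 = -445/489.

p = 3.03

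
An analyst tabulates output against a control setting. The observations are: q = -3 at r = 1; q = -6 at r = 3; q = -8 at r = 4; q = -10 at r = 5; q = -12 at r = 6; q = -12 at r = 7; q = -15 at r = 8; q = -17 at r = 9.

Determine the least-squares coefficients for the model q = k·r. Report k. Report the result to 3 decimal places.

k = -1.893

Sums needed: Σr·r = 281.
And Σr·q = -532.
Normal equations: [[281]]·[k]ᵀ = [-532]ᵀ.
k = (-532)/281 = -1.89324.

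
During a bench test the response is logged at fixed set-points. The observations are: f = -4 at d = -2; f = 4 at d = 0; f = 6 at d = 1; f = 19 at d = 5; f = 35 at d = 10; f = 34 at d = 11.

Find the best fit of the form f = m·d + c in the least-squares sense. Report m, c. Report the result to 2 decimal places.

m = 3.01, c = 3.14

Entries of AᵀA: Σd·d = 251, Σd = 25, Σ1 = 6.
And Σd·f = 833, Σf = 94.
AᵀA·[m, c]ᵀ = Aᵀf becomes [[251, 25]; [25, 6]]·[m, c]ᵀ = [833, 94]ᵀ.
Δ = 251·6 − 25² = 881.
m = (833·6 − 25·94)/881 = 2648/881; c = (251·94 − 25·833)/881 = 2769/881.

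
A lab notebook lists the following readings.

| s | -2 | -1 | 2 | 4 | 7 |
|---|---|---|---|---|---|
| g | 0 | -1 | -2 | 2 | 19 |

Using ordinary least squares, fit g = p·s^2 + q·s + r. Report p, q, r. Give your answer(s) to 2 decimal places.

Sums needed: Σs^2·s^2 = 2690, Σs^2·s = 406, Σs^2 = 74, Σs·s = 74, Σs = 10, Σ1 = 5.
Moment sums: Σs^2·g = 954, Σs·g = 138, Σg = 18.
Inverting the 3×3 Gram matrix, [p, q, r]ᵀ = [751/1358, -1023/1358, -2090/679]ᵀ.

p = 0.55, q = -0.75, r = -3.08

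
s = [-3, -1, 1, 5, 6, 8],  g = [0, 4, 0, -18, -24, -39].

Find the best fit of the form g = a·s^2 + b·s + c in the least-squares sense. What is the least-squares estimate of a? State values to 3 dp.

Sums needed: Σs^2·s^2 = 6100, Σs^2·s = 826, Σs^2 = 136, Σs·s = 136, Σs = 16, Σ1 = 6.
Right-hand side: Σs^2·g = -3806, Σs·g = -550, Σg = -77.
XᵀX·[a, b, c]ᵀ = Xᵀg becomes [[6100, 826, 136]; [826, 136, 16]; [136, 16, 6]]·[a, b, c]ᵀ = [-3806, -550, -77]ᵀ.
Solving the 3×3 system (Gaussian elimination) gives a = -4895/10041, b = -63899/50205, c = 53911/33470.

a = -0.488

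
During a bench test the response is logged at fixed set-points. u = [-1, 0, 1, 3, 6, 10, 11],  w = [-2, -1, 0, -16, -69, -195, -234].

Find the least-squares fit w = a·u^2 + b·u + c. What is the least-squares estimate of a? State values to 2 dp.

From the data, Σu^2·u^2 = 26020, Σu^2·u = 2574, Σu^2 = 268, Σu·u = 268, Σu = 30, Σ1 = 7.
For Aᵀw: Σu^2·w = -50444, Σu·w = -4984, Σw = -517.
AᵀA·[a, b, c]ᵀ = Aᵀw becomes [[26020, 2574, 268]; [2574, 268, 30]; [268, 30, 7]]·[a, b, c]ᵀ = [-50444, -4984, -517]ᵀ.
Inverting the 3×3 Gram matrix, [a, b, c]ᵀ = [-81883/41367, 5266/13789, 11995/41367]ᵀ.

a = -1.98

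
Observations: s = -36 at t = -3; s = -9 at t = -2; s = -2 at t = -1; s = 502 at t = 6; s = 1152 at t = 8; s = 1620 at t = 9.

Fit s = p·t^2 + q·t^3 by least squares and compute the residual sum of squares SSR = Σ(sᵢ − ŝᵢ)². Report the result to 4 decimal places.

SSR = 6.3302

Normal-equation sums: Σt^2·t^2 = 12051, Σt^2·t^3 = 99317, Σt^3·t^3 = 841035.
For Mᵀs: Σt^2·s = 222658, Σt^3·s = 1880282.
det = 12051·841035 − 99317² = 271446296.
p = (222658·841035 − 99317·1880282)/271446296 = 129800909/67861574; q = (12051·1880282 − 99317·222658)/271446296 = 136388449/67861574.
Residuals: 35631639/33930787, -19425105/33930787, -64567804/33930787, -33113780/33930787, 19194592/33930787, -2651535/33930787; SSR = 214788273/33930787.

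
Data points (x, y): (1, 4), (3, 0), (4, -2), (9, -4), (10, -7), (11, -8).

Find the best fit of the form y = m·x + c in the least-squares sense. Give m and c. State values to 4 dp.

Sums needed: Σx·x = 328, Σx = 38, Σ1 = 6.
Right-hand side: Σx·y = -198, Σy = -17.
So MᵀM·[m, c]ᵀ = Mᵀy: [[328, 38]; [38, 6]]·[m, c]ᵀ = [-198, -17]ᵀ.
det = 328·6 − 38² = 524.
m = ((-198)·6 − 38·(-17))/524 = -271/262; c = (328·(-17) − 38·(-198))/524 = 487/131.

m = -1.0344, c = 3.7176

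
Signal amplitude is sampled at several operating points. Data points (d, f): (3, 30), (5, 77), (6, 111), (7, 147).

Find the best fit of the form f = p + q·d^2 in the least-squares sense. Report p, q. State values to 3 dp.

Entries of XᵀX: Σ1 = 4, Σd^2 = 119, Σd^2·d^2 = 4403.
Right-hand side: Σf = 365, Σd^2·f = 13394.
XᵀX·[p, q]ᵀ = Xᵀf becomes [[4, 119]; [119, 4403]]·[p, q]ᵀ = [365, 13394]ᵀ.
Eliminating q: 4403·(row 1) − 119·(row 2) gives 3451·p = 4403·365 − 119·13394 = 13209, so p = 111/29.
Then q = (13394 − 119·(111/29))/4403 = 10141/3451.

p = 3.828, q = 2.939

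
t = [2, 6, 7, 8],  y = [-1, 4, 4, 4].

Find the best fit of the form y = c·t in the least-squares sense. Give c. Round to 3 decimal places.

c = 0.536

The normal system MᵀM·[c]ᵀ = Mᵀy is [[153]]·[c]ᵀ = [82]ᵀ.
Hence c = 82 / 153 ≈ 0.535948.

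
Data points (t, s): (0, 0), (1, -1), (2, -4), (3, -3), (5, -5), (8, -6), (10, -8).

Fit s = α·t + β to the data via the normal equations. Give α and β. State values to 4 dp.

Forming AᵀA = [[203, 29]; [29, 7]] and Aᵀs = [-171, -27]ᵀ gives AᵀA·[α, β]ᵀ = Aᵀs.
Eliminating β: 7·(row 1) − 29·(row 2) gives 580·α = 7·(-171) − 29·(-27) = -414, so α = -207/290.
Then β = ((-27) − 29·(-207/290))/7 = -9/10.

α = -0.7138, β = -0.9000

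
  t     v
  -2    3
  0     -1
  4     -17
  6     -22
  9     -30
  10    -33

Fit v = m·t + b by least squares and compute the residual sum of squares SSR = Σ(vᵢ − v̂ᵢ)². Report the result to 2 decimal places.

MᵀM·[m, b]ᵀ = Mᵀv reads: 237·m + 27·b = -806;  27·m + 6·b = -100.
Determinant 237·6 − 27² = 693.
m = ((-806)·6 − 27·(-100))/693 = -712/231; b = (237·(-100) − 27·(-806))/693 = -646/231.
Residuals: -85/231, 415/231, -433/231, -164/231, 124/231, 13/21; SSR = 620/77.

SSR = 8.05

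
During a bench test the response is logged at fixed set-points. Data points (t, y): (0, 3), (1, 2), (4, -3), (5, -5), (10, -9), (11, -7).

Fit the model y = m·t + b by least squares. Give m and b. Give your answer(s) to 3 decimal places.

m = -1.010, b = 2.050

Entries of MᵀM: Σt·t = 263, Σt = 31, Σ1 = 6.
For Mᵀy: Σt·y = -202, Σy = -19.
MᵀM·[m, b]ᵀ = Mᵀy becomes [[263, 31]; [31, 6]]·[m, b]ᵀ = [-202, -19]ᵀ.
Δ = 263·6 − 31² = 617.
m = ((-202)·6 − 31·(-19))/617 = -623/617; b = (263·(-19) − 31·(-202))/617 = 1265/617.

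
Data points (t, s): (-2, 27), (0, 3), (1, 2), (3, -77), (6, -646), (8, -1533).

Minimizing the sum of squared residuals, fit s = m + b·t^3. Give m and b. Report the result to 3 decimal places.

Compute the Gram sums: Σ1 = 6, Σt^3 = 748, Σt^3·t^3 = 309594.
Right-hand side: Σs = -2224, Σt^3·s = -926725.
Eliminating b: 309594·(row 1) − 748·(row 2) gives 1298060·m = 309594·(-2224) − 748·(-926725) = 4653244, so m = 1163311/324515.
Then b = ((-926725) − 748·(1163311/324515))/309594 = -1948399/649030.

m = 3.585, b = -3.002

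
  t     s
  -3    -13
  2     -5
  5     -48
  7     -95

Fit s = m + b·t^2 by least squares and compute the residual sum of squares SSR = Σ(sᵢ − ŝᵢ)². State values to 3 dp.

XᵀX·[m, b]ᵀ = Xᵀs reads: 4·m + 87·b = -161;  87·m + 3123·b = -5992.
Δ = 4·3123 − 87² = 4923.
m = ((-161)·3123 − 87·(-5992))/4923 = 6167/1641; b = (4·(-5992) − 87·(-161))/4923 = -9961/4923.
Residuals: 2383/1641, -3272/4923, -5780/4923, 1903/4923; SSR = 20078/4923.

SSR = 4.078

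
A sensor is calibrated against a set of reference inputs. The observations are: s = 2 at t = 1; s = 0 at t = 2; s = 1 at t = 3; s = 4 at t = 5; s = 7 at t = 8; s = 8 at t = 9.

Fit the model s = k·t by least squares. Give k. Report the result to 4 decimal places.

Entries of AᵀA: Σt·t = 184.
Right-hand side: Σt·s = 153.
Normal equations: [[184]]·[k]ᵀ = [153]ᵀ.
Hence k = 153 / 184 ≈ 0.831522.

k = 0.8315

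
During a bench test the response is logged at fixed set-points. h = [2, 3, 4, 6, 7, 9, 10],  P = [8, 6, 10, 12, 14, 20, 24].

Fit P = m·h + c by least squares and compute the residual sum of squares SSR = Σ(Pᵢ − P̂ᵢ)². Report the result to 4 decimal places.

The normal system XᵀX·[m, c]ᵀ = XᵀP is [[295, 41]; [41, 7]]·[m, c]ᵀ = [664, 94]ᵀ.
Determinant 295·7 − 41² = 384.
m = (664·7 − 41·94)/384 = 397/192; c = (295·94 − 41·664)/384 = 253/192.
Residuals: 163/64, -73/48, 79/192, -331/192, -43/24, 7/96, 385/192; SSR = 1841/96.

SSR = 19.1771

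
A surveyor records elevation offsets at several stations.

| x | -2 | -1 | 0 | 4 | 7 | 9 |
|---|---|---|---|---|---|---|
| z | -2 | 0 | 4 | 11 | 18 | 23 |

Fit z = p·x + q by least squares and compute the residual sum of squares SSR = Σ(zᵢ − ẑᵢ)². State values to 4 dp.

SSR = 2.4830

MᵀM·[p, q]ᵀ = Mᵀz reads: 151·p + 17·q = 381;  17·p + 6·q = 54.
Eliminating q: 6·(row 1) − 17·(row 2) gives 617·p = 6·381 − 17·54 = 1368, so p = 1368/617.
Then q = (54 − 17·(1368/617))/6 = 1677/617.
Residuals: -175/617, -309/617, 791/617, -362/617, -147/617, 202/617; SSR = 1532/617.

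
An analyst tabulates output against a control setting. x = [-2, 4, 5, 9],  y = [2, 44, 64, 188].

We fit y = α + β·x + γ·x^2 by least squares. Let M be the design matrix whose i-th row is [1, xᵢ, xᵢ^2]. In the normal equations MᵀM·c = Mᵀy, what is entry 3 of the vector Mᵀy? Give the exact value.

Entry 3 ↔ basis x^2, so (Mᵀy)_{3} = Σᵢ (x^2)·yᵢ = (4)·(2) + (16)·(44) + (25)·(64) + (81)·(188) = 17540.

17540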